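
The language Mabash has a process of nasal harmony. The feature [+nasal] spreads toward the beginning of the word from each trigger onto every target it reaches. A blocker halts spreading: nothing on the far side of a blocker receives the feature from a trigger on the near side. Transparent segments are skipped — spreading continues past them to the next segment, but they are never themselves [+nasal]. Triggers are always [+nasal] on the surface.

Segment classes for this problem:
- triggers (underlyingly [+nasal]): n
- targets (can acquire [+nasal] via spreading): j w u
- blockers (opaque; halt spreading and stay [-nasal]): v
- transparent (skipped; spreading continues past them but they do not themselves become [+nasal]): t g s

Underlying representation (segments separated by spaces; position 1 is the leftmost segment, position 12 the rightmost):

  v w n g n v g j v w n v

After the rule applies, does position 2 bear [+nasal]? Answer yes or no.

From /n/ at 3 leftward: 2 /w/ → [+nasal]; 1 /v/ blocks.
From /n/ at 5 leftward: 4 /g/ transparent; 3 /n/ is itself a trigger — this domain ends here.
From /n/ at 11 leftward: 10 /w/ → [+nasal]; 9 /v/ blocks.
Target with no active source: position 8 stays [-nasal].
[+nasal] positions on the surface: 2 3 5 10 11.

yes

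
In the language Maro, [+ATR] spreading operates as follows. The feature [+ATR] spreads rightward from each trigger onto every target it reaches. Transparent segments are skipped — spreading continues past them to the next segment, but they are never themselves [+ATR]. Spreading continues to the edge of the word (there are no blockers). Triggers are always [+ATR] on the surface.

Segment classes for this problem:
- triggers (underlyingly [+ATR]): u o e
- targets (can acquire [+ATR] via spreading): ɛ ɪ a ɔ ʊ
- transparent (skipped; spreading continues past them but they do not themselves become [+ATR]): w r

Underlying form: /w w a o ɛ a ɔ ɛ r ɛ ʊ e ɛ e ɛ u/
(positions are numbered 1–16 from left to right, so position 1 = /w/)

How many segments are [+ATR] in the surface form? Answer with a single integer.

From /o/ at 4 rightward: 5 /ɛ/ → [+ATR]; 6 /a/ → [+ATR]; 7 /ɔ/ → [+ATR]; 8 /ɛ/ → [+ATR]; 9 /r/ transparent; 10 /ɛ/ → [+ATR]; 11 /ʊ/ → [+ATR]; 12 /e/ is itself a trigger — this domain ends here.
From /e/ at 12 rightward: 13 /ɛ/ → [+ATR]; 14 /e/ is itself a trigger — this domain ends here.
From /e/ at 14 rightward: 15 /ɛ/ → [+ATR]; 16 /u/ is itself a trigger — this domain ends here.
From /u/ at 16 rightward: word edge.
Target with no active source: position 3 stays [-ATR].
[+ATR] positions on the surface: 4 5 6 7 8 10 11 12 13 14 15 16.

12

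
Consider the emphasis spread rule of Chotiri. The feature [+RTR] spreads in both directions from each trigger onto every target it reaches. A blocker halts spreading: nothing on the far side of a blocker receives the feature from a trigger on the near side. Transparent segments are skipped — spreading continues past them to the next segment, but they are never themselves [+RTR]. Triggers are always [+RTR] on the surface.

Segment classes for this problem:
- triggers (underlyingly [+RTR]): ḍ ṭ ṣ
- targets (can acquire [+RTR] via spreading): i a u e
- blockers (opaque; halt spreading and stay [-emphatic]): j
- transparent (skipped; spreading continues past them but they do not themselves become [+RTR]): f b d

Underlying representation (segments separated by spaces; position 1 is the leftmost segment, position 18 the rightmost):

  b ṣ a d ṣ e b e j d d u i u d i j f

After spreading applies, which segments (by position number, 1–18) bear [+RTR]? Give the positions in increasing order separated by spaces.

From /ṣ/ at 2 rightward: 3 /a/ → [+RTR]; 4 /d/ transparent; 5 /ṣ/ is itself a trigger — this domain ends here.
From /ṣ/ at 2 leftward: 1 /b/ transparent; word edge.
From /ṣ/ at 5 rightward: 6 /e/ → [+RTR]; 7 /b/ transparent; 8 /e/ → [+RTR]; 9 /j/ blocks.
From /ṣ/ at 5 leftward: 4 /d/ transparent; 3 /a/ → [+RTR]; 2 /ṣ/ is itself a trigger — this domain ends here.
Targets with no active source: positions 12 13 14 16 stay [-emphatic].

2 3 5 6 8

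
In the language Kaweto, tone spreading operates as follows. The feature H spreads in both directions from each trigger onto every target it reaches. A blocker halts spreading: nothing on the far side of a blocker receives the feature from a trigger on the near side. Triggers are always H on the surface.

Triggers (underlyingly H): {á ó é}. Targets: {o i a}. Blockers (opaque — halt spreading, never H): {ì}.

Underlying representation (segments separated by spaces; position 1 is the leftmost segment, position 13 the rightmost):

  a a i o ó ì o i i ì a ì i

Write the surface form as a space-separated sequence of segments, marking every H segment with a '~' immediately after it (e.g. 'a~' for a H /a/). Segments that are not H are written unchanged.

a~ a~ i~ o~ ó~ ì o i i ì a ì i

From /ó/ at 5 rightward: 6 /ì/ blocks.
From /ó/ at 5 leftward: 4 /o/ → H; 3 /i/ → H; 2 /a/ → H; 1 /a/ → H; word edge.
Targets with no active source: positions 7 8 9 11 13 stay [-high tone].
H positions on the surface: 1 2 3 4 5.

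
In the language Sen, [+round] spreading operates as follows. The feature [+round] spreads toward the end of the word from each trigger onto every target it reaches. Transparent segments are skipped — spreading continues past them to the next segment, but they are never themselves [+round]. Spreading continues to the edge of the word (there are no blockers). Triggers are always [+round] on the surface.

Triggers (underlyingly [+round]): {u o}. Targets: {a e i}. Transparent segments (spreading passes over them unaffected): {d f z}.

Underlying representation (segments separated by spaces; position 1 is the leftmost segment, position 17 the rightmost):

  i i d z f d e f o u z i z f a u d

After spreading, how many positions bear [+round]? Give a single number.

5

From /o/ at 9 rightward: 10 /u/ is itself a trigger — this domain ends here.
From /u/ at 10 rightward: 11 /z/ transparent; 12 /i/ → [+round]; 13 /z/ transparent; 14 /f/ transparent; 15 /a/ → [+round]; 16 /u/ is itself a trigger — this domain ends here.
From /u/ at 16 rightward: 17 /d/ transparent; word edge.
Targets with no active source: positions 1 2 7 stay [-round].
[+round] positions on the surface: 9 10 12 15 16.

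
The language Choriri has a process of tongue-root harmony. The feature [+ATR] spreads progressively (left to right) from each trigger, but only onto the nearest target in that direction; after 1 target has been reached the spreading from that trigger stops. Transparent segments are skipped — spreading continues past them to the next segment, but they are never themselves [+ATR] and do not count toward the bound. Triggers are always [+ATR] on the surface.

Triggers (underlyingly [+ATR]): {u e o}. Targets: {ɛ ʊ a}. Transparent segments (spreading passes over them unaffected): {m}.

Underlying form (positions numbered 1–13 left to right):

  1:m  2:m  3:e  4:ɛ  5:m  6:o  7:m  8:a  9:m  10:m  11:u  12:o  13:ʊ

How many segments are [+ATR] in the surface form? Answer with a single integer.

From /e/ at 3 rightward: 4 /ɛ/ → [+ATR]; bound reached.
From /o/ at 6 rightward: 7 /m/ transparent; 8 /a/ → [+ATR]; bound reached.
From /u/ at 11 rightward: 12 /o/ is itself a trigger — this domain ends here.
From /o/ at 12 rightward: 13 /ʊ/ → [+ATR]; bound reached.
[+ATR] positions on the surface: 3 4 6 8 11 12 13.

7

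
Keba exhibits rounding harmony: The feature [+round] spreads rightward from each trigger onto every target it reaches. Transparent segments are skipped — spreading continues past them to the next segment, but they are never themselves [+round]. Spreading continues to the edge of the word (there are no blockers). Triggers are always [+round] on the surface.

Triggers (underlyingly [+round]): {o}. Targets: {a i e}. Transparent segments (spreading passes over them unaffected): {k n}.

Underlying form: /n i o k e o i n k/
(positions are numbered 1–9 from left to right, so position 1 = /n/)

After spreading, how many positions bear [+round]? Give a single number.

4

From /o/ at 3 rightward: 4 /k/ transparent; 5 /e/ → [+round]; 6 /o/ is itself a trigger — this domain ends here.
From /o/ at 6 rightward: 7 /i/ → [+round]; 8 /n/ transparent; 9 /k/ transparent; word edge.
Target with no active source: position 2 stays [-round].
[+round] positions on the surface: 3 5 6 7.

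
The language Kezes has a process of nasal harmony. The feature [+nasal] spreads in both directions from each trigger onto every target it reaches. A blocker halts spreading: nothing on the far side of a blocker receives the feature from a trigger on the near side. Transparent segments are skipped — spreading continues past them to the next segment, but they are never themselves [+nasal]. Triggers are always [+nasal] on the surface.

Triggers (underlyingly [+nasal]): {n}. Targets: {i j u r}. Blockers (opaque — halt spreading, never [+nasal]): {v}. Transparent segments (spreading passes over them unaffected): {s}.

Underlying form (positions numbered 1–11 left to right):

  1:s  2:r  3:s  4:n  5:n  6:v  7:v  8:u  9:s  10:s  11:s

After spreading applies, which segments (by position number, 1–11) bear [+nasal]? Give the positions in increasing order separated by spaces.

2 4 5

From /n/ at 4 rightward: 5 /n/ is itself a trigger — this domain ends here.
From /n/ at 4 leftward: 3 /s/ transparent; 2 /r/ → [+nasal]; 1 /s/ transparent; word edge.
From /n/ at 5 rightward: 6 /v/ blocks.
From /n/ at 5 leftward: 4 /n/ is itself a trigger — this domain ends here.
Target with no active source: position 8 stays [-nasal].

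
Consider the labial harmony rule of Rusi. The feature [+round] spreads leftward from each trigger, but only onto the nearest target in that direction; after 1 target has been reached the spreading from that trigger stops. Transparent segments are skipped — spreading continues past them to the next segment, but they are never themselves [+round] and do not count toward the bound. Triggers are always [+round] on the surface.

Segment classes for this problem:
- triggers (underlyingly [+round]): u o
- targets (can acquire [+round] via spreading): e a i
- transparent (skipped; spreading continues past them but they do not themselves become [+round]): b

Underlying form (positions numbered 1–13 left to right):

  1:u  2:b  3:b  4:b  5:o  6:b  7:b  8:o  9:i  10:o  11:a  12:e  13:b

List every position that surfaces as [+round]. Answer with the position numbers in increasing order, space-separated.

1 5 8 9 10

From /u/ at 1 leftward: word edge.
From /o/ at 5 leftward: 4 /b/ transparent; 3 /b/ transparent; 2 /b/ transparent; 1 /u/ is itself a trigger — this domain ends here.
From /o/ at 8 leftward: 7 /b/ transparent; 6 /b/ transparent; 5 /o/ is itself a trigger — this domain ends here.
From /o/ at 10 leftward: 9 /i/ → [+round]; bound reached.
Targets with no active source: positions 11 12 stay [-round].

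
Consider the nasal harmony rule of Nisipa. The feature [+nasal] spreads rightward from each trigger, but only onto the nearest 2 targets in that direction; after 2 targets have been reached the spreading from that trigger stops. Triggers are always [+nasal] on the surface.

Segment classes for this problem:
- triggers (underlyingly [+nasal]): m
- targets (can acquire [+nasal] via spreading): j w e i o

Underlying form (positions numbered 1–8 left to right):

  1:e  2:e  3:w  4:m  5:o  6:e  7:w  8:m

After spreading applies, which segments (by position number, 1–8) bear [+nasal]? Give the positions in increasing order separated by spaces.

From /m/ at 4 rightward: 5 /o/ → [+nasal]; 6 /e/ → [+nasal]; bound reached.
From /m/ at 8 rightward: word edge.
Targets with no active source: positions 1 2 3 7 stay [-nasal].

4 5 6 8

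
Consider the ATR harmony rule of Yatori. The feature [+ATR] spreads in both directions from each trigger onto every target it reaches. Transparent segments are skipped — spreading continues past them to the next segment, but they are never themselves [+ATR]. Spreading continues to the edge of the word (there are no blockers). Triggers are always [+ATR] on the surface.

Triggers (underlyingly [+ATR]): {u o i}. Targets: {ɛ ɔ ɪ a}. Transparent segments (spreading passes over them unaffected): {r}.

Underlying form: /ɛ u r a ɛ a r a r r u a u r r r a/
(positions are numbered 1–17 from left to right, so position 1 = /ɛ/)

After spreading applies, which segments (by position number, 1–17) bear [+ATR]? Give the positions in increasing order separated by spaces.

1 2 4 5 6 8 11 12 13 17

From /u/ at 2 rightward: 3 /r/ transparent; 4 /a/ → [+ATR]; 5 /ɛ/ → [+ATR]; 6 /a/ → [+ATR]; 7 /r/ transparent; 8 /a/ → [+ATR]; 9 /r/ transparent; 10 /r/ transparent; 11 /u/ is itself a trigger — this domain ends here.
From /u/ at 2 leftward: 1 /ɛ/ → [+ATR]; word edge.
From /u/ at 11 rightward: 12 /a/ → [+ATR]; 13 /u/ is itself a trigger — this domain ends here.
From /u/ at 11 leftward: 10 /r/ transparent; 9 /r/ transparent; 8 /a/ → [+ATR]; 7 /r/ transparent; 6 /a/ → [+ATR]; 5 /ɛ/ → [+ATR]; 4 /a/ → [+ATR]; 3 /r/ transparent; 2 /u/ is itself a trigger — this domain ends here.
From /u/ at 13 rightward: 14 /r/ transparent; 15 /r/ transparent; 16 /r/ transparent; 17 /a/ → [+ATR]; word edge.
From /u/ at 13 leftward: 12 /a/ → [+ATR]; 11 /u/ is itself a trigger — this domain ends here.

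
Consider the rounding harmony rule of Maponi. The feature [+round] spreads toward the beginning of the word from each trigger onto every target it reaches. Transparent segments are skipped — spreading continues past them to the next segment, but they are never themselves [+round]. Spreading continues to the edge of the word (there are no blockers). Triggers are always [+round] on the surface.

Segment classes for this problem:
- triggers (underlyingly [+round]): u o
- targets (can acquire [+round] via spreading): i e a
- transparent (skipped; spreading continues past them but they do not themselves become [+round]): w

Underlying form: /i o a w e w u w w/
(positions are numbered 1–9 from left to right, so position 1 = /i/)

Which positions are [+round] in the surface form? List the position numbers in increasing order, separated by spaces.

From /o/ at 2 leftward: 1 /i/ → [+round]; word edge.
From /u/ at 7 leftward: 6 /w/ transparent; 5 /e/ → [+round]; 4 /w/ transparent; 3 /a/ → [+round]; 2 /o/ is itself a trigger — this domain ends here.

1 2 3 5 7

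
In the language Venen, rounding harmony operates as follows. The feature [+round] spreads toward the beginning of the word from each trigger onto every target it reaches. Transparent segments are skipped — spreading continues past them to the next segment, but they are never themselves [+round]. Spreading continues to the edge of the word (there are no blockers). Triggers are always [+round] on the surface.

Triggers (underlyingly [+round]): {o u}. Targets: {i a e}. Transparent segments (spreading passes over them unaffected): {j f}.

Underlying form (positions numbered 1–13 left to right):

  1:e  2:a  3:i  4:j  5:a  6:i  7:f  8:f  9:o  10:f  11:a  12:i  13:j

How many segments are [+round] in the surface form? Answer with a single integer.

6

From /o/ at 9 leftward: 8 /f/ transparent; 7 /f/ transparent; 6 /i/ → [+round]; 5 /a/ → [+round]; 4 /j/ transparent; 3 /i/ → [+round]; 2 /a/ → [+round]; 1 /e/ → [+round]; word edge.
Targets with no active source: positions 11 12 stay [-round].
[+round] positions on the surface: 1 2 3 5 6 9.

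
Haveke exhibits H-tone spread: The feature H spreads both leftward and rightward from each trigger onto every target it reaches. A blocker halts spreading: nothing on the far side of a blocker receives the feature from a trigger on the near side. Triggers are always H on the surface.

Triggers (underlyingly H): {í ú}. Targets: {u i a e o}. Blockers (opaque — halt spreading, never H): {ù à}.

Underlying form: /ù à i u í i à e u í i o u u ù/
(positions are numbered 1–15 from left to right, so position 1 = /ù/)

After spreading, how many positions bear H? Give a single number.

11

From /í/ at 5 rightward: 6 /i/ → H; 7 /à/ blocks.
From /í/ at 5 leftward: 4 /u/ → H; 3 /i/ → H; 2 /à/ blocks.
From /í/ at 10 rightward: 11 /i/ → H; 12 /o/ → H; 13 /u/ → H; 14 /u/ → H; 15 /ù/ blocks.
From /í/ at 10 leftward: 9 /u/ → H; 8 /e/ → H; 7 /à/ blocks.
H positions on the surface: 3 4 5 6 8 9 10 11 12 13 14.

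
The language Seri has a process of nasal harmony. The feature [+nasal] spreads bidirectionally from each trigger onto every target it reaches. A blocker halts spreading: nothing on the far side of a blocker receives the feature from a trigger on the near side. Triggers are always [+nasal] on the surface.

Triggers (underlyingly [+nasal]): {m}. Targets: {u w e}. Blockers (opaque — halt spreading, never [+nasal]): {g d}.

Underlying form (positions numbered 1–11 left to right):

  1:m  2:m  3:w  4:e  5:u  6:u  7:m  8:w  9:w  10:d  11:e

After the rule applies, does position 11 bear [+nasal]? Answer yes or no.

From /m/ at 1 rightward: 2 /m/ is itself a trigger — this domain ends here.
From /m/ at 1 leftward: word edge.
From /m/ at 2 rightward: 3 /w/ → [+nasal]; 4 /e/ → [+nasal]; 5 /u/ → [+nasal]; 6 /u/ → [+nasal]; 7 /m/ is itself a trigger — this domain ends here.
From /m/ at 2 leftward: 1 /m/ is itself a trigger — this domain ends here.
From /m/ at 7 rightward: 8 /w/ → [+nasal]; 9 /w/ → [+nasal]; 10 /d/ blocks.
From /m/ at 7 leftward: 6 /u/ → [+nasal]; 5 /u/ → [+nasal]; 4 /e/ → [+nasal]; 3 /w/ → [+nasal]; 2 /m/ is itself a trigger — this domain ends here.
Target with no active source: position 11 stays [-nasal].
[+nasal] positions on the surface: 1 2 3 4 5 6 7 8 9.

no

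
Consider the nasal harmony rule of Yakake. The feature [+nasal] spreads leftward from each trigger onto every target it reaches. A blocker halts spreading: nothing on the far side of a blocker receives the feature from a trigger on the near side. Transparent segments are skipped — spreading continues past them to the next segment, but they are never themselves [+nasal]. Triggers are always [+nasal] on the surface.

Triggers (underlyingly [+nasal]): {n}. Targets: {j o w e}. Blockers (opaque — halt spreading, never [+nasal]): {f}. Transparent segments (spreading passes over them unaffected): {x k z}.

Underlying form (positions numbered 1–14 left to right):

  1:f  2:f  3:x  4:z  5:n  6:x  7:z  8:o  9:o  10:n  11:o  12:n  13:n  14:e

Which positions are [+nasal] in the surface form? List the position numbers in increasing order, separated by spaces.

From /n/ at 5 leftward: 4 /z/ transparent; 3 /x/ transparent; 2 /f/ blocks.
From /n/ at 10 leftward: 9 /o/ → [+nasal]; 8 /o/ → [+nasal]; 7 /z/ transparent; 6 /x/ transparent; 5 /n/ is itself a trigger — this domain ends here.
From /n/ at 12 leftward: 11 /o/ → [+nasal]; 10 /n/ is itself a trigger — this domain ends here.
From /n/ at 13 leftward: 12 /n/ is itself a trigger — this domain ends here.
Target with no active source: position 14 stays [-nasal].

5 8 9 10 11 12 13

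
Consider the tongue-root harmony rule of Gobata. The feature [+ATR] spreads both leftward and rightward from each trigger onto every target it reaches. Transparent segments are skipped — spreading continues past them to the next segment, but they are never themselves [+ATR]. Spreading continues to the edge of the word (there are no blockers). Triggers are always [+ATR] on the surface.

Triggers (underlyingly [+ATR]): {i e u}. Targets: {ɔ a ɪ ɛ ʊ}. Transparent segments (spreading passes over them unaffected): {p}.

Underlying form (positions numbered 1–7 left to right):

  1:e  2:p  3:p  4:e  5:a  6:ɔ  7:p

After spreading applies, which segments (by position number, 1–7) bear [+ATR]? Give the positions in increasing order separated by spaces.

1 4 5 6

From /e/ at 1 rightward: 2 /p/ transparent; 3 /p/ transparent; 4 /e/ is itself a trigger — this domain ends here.
From /e/ at 1 leftward: word edge.
From /e/ at 4 rightward: 5 /a/ → [+ATR]; 6 /ɔ/ → [+ATR]; 7 /p/ transparent; word edge.
From /e/ at 4 leftward: 3 /p/ transparent; 2 /p/ transparent; 1 /e/ is itself a trigger — this domain ends here.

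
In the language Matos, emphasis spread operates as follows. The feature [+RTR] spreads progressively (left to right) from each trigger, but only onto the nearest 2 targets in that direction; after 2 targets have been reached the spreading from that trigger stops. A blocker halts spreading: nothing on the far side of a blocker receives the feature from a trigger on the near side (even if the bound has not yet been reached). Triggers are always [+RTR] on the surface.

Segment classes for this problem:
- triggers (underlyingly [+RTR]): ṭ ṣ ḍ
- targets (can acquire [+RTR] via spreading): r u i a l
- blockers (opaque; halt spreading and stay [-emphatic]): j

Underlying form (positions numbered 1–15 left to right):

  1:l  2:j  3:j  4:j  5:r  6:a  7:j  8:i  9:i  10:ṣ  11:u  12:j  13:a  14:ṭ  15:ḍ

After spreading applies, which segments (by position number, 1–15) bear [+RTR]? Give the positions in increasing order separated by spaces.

From /ṣ/ at 10 rightward: 11 /u/ → [+RTR]; 12 /j/ blocks.
From /ṭ/ at 14 rightward: 15 /ḍ/ is itself a trigger — this domain ends here.
From /ḍ/ at 15 rightward: word edge.
Targets with no active source: positions 1 5 6 8 9 13 stay [-emphatic].

10 11 14 15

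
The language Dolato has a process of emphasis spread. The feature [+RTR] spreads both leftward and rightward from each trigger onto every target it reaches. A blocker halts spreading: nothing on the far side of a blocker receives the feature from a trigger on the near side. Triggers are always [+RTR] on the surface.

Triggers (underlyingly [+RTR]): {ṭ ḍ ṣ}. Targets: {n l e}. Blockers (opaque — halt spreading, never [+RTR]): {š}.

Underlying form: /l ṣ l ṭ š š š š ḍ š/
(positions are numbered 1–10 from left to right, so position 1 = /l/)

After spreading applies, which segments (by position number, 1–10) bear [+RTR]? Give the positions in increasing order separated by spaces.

From /ṣ/ at 2 rightward: 3 /l/ → [+RTR]; 4 /ṭ/ is itself a trigger — this domain ends here.
From /ṣ/ at 2 leftward: 1 /l/ → [+RTR]; word edge.
From /ṭ/ at 4 rightward: 5 /š/ blocks.
From /ṭ/ at 4 leftward: 3 /l/ → [+RTR]; 2 /ṣ/ is itself a trigger — this domain ends here.
From /ḍ/ at 9 rightward: 10 /š/ blocks.
From /ḍ/ at 9 leftward: 8 /š/ blocks.

1 2 3 4 9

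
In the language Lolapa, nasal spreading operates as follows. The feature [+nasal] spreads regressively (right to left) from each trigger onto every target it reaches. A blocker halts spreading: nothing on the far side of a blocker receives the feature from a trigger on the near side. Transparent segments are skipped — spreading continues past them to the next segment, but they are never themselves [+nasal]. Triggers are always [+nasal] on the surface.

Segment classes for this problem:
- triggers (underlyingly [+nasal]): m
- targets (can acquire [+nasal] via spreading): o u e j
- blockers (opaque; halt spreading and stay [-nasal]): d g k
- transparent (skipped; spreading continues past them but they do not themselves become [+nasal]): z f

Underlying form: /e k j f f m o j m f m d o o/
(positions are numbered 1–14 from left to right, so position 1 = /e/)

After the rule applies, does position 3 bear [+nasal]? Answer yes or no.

yes

From /m/ at 6 leftward: 5 /f/ transparent; 4 /f/ transparent; 3 /j/ → [+nasal]; 2 /k/ blocks.
From /m/ at 9 leftward: 8 /j/ → [+nasal]; 7 /o/ → [+nasal]; 6 /m/ is itself a trigger — this domain ends here.
From /m/ at 11 leftward: 10 /f/ transparent; 9 /m/ is itself a trigger — this domain ends here.
Targets with no active source: positions 1 13 14 stay [-nasal].
[+nasal] positions on the surface: 3 6 7 8 9 11.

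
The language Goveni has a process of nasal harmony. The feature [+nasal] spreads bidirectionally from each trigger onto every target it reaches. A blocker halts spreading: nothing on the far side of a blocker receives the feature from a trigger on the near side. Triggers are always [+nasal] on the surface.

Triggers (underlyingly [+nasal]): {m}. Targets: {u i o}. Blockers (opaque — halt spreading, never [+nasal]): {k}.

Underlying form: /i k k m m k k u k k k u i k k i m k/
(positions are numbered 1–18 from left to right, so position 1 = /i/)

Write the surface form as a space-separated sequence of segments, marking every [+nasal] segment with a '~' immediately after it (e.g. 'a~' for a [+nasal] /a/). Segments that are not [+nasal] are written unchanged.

From /m/ at 4 rightward: 5 /m/ is itself a trigger — this domain ends here.
From /m/ at 4 leftward: 3 /k/ blocks.
From /m/ at 5 rightward: 6 /k/ blocks.
From /m/ at 5 leftward: 4 /m/ is itself a trigger — this domain ends here.
From /m/ at 17 rightward: 18 /k/ blocks.
From /m/ at 17 leftward: 16 /i/ → [+nasal]; 15 /k/ blocks.
Targets with no active source: positions 1 8 12 13 stay [-nasal].
[+nasal] positions on the surface: 4 5 16 17.

i k k m~ m~ k k u k k k u i k k i~ m~ k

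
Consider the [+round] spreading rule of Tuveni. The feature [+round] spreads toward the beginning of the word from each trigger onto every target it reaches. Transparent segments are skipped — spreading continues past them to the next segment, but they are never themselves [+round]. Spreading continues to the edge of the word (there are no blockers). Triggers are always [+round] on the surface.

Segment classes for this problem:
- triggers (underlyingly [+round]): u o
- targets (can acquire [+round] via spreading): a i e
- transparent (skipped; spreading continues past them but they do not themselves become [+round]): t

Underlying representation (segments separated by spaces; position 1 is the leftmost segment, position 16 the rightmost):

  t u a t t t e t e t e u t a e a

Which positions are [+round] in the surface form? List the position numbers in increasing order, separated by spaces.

From /u/ at 2 leftward: 1 /t/ transparent; word edge.
From /u/ at 12 leftward: 11 /e/ → [+round]; 10 /t/ transparent; 9 /e/ → [+round]; 8 /t/ transparent; 7 /e/ → [+round]; 6 /t/ transparent; 5 /t/ transparent; 4 /t/ transparent; 3 /a/ → [+round]; 2 /u/ is itself a trigger — this domain ends here.
Targets with no active source: positions 14 15 16 stay [-round].

2 3 7 9 11 12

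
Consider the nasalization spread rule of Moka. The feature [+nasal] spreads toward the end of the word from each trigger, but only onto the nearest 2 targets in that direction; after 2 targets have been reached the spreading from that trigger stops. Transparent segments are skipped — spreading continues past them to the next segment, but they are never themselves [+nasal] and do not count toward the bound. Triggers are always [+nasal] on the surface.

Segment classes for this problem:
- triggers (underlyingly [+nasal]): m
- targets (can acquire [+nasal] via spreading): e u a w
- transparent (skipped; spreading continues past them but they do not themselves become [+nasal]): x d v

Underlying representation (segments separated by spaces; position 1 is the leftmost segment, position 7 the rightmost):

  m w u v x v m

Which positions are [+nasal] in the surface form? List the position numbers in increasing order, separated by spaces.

From /m/ at 1 rightward: 2 /w/ → [+nasal]; 3 /u/ → [+nasal]; bound reached.
From /m/ at 7 rightward: word edge.

1 2 3 7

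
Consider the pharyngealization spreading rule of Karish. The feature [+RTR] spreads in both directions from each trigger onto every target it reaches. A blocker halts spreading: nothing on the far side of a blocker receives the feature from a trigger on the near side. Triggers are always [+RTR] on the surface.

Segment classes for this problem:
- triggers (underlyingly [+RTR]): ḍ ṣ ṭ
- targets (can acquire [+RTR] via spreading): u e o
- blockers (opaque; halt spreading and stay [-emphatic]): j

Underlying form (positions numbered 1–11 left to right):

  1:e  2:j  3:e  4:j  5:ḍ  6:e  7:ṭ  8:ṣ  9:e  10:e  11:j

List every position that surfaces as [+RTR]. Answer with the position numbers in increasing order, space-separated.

5 6 7 8 9 10

From /ḍ/ at 5 rightward: 6 /e/ → [+RTR]; 7 /ṭ/ is itself a trigger — this domain ends here.
From /ḍ/ at 5 leftward: 4 /j/ blocks.
From /ṭ/ at 7 rightward: 8 /ṣ/ is itself a trigger — this domain ends here.
From /ṭ/ at 7 leftward: 6 /e/ → [+RTR]; 5 /ḍ/ is itself a trigger — this domain ends here.
From /ṣ/ at 8 rightward: 9 /e/ → [+RTR]; 10 /e/ → [+RTR]; 11 /j/ blocks.
From /ṣ/ at 8 leftward: 7 /ṭ/ is itself a trigger — this domain ends here.
Targets with no active source: positions 1 3 stay [-emphatic].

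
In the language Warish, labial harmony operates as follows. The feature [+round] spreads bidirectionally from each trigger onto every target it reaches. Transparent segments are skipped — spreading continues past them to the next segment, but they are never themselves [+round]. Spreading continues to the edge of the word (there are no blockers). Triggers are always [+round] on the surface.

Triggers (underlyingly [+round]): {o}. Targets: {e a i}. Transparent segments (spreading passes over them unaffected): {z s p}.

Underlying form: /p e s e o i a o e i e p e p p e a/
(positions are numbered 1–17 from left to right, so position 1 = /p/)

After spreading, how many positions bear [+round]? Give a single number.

From /o/ at 5 rightward: 6 /i/ → [+round]; 7 /a/ → [+round]; 8 /o/ is itself a trigger — this domain ends here.
From /o/ at 5 leftward: 4 /e/ → [+round]; 3 /s/ transparent; 2 /e/ → [+round]; 1 /p/ transparent; word edge.
From /o/ at 8 rightward: 9 /e/ → [+round]; 10 /i/ → [+round]; 11 /e/ → [+round]; 12 /p/ transparent; 13 /e/ → [+round]; 14 /p/ transparent; 15 /p/ transparent; 16 /e/ → [+round]; 17 /a/ → [+round]; word edge.
From /o/ at 8 leftward: 7 /a/ → [+round]; 6 /i/ → [+round]; 5 /o/ is itself a trigger — this domain ends here.
[+round] positions on the surface: 2 4 5 6 7 8 9 10 11 13 16 17.

12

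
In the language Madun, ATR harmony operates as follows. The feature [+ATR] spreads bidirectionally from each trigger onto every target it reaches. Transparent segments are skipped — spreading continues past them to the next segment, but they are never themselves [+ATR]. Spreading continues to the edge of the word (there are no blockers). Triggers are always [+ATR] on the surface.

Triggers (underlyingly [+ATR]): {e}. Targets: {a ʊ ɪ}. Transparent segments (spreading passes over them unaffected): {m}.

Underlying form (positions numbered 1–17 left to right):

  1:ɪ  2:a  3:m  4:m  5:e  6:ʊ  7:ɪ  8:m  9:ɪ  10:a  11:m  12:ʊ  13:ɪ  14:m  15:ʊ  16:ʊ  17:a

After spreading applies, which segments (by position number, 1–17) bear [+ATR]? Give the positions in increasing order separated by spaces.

1 2 5 6 7 9 10 12 13 15 16 17

From /e/ at 5 rightward: 6 /ʊ/ → [+ATR]; 7 /ɪ/ → [+ATR]; 8 /m/ transparent; 9 /ɪ/ → [+ATR]; 10 /a/ → [+ATR]; 11 /m/ transparent; 12 /ʊ/ → [+ATR]; 13 /ɪ/ → [+ATR]; 14 /m/ transparent; 15 /ʊ/ → [+ATR]; 16 /ʊ/ → [+ATR]; 17 /a/ → [+ATR]; word edge.
From /e/ at 5 leftward: 4 /m/ transparent; 3 /m/ transparent; 2 /a/ → [+ATR]; 1 /ɪ/ → [+ATR]; word edge.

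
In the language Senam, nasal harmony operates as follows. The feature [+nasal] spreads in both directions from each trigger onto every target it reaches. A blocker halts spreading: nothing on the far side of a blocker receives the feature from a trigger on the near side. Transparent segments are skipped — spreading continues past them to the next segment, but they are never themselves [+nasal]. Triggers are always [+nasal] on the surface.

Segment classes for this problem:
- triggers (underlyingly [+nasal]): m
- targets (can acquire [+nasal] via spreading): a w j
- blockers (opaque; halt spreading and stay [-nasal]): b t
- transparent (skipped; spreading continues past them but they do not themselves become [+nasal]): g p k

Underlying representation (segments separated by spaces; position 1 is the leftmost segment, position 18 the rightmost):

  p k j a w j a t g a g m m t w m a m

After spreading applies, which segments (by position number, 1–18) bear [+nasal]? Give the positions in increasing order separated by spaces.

From /m/ at 12 rightward: 13 /m/ is itself a trigger — this domain ends here.
From /m/ at 12 leftward: 11 /g/ transparent; 10 /a/ → [+nasal]; 9 /g/ transparent; 8 /t/ blocks.
From /m/ at 13 rightward: 14 /t/ blocks.
From /m/ at 13 leftward: 12 /m/ is itself a trigger — this domain ends here.
From /m/ at 16 rightward: 17 /a/ → [+nasal]; 18 /m/ is itself a trigger — this domain ends here.
From /m/ at 16 leftward: 15 /w/ → [+nasal]; 14 /t/ blocks.
From /m/ at 18 rightward: word edge.
From /m/ at 18 leftward: 17 /a/ → [+nasal]; 16 /m/ is itself a trigger — this domain ends here.
Targets with no active source: positions 3 4 5 6 7 stay [-nasal].

10 12 13 15 16 17 18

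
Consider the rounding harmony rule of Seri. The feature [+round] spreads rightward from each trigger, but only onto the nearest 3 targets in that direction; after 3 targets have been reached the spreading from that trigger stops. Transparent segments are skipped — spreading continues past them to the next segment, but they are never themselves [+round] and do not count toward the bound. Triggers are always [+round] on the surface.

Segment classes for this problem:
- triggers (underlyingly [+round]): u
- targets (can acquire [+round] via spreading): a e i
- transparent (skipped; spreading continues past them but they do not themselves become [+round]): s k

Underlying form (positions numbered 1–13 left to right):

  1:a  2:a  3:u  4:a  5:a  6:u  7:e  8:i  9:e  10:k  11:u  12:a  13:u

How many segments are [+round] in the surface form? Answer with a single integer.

10

From /u/ at 3 rightward: 4 /a/ → [+round]; 5 /a/ → [+round]; 6 /u/ is itself a trigger — this domain ends here.
From /u/ at 6 rightward: 7 /e/ → [+round]; 8 /i/ → [+round]; 9 /e/ → [+round]; bound reached.
From /u/ at 11 rightward: 12 /a/ → [+round]; 13 /u/ is itself a trigger — this domain ends here.
From /u/ at 13 rightward: word edge.
Targets with no active source: positions 1 2 stay [-round].
[+round] positions on the surface: 3 4 5 6 7 8 9 11 12 13.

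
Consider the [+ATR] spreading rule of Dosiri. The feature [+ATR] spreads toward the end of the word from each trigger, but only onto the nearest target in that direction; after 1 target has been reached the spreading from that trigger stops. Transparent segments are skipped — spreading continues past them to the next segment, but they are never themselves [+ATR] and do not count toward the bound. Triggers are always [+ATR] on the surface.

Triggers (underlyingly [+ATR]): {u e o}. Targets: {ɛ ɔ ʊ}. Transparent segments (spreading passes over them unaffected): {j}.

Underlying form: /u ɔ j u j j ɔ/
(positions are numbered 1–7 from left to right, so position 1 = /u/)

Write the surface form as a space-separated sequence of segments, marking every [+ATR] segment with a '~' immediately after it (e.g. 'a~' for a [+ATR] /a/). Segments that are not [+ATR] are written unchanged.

From /u/ at 1 rightward: 2 /ɔ/ → [+ATR]; bound reached.
From /u/ at 4 rightward: 5 /j/ transparent; 6 /j/ transparent; 7 /ɔ/ → [+ATR]; bound reached.
[+ATR] positions on the surface: 1 2 4 7.

u~ ɔ~ j u~ j j ɔ~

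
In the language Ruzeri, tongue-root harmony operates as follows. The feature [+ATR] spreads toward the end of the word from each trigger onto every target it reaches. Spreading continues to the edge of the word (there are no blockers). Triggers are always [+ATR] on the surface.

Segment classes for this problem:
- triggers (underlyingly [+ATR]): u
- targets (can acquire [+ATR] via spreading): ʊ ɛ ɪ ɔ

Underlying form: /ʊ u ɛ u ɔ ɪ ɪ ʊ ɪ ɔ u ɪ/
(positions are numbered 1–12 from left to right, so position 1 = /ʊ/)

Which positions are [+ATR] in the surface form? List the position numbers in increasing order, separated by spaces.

From /u/ at 2 rightward: 3 /ɛ/ → [+ATR]; 4 /u/ is itself a trigger — this domain ends here.
From /u/ at 4 rightward: 5 /ɔ/ → [+ATR]; 6 /ɪ/ → [+ATR]; 7 /ɪ/ → [+ATR]; 8 /ʊ/ → [+ATR]; 9 /ɪ/ → [+ATR]; 10 /ɔ/ → [+ATR]; 11 /u/ is itself a trigger — this domain ends here.
From /u/ at 11 rightward: 12 /ɪ/ → [+ATR]; word edge.
Target with no active source: position 1 stays [-ATR].

2 3 4 5 6 7 8 9 10 11 12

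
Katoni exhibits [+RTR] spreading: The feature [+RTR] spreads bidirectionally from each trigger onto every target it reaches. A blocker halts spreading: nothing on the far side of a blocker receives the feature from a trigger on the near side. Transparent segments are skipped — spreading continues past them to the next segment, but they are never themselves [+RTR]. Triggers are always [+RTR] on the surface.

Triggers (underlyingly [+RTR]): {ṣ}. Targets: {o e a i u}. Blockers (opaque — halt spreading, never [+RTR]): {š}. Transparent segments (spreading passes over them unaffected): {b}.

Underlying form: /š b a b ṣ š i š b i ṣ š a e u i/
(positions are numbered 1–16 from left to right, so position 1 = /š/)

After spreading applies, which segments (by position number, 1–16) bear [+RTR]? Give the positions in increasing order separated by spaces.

From /ṣ/ at 5 rightward: 6 /š/ blocks.
From /ṣ/ at 5 leftward: 4 /b/ transparent; 3 /a/ → [+RTR]; 2 /b/ transparent; 1 /š/ blocks.
From /ṣ/ at 11 rightward: 12 /š/ blocks.
From /ṣ/ at 11 leftward: 10 /i/ → [+RTR]; 9 /b/ transparent; 8 /š/ blocks.
Targets with no active source: positions 7 13 14 15 16 stay [-emphatic].

3 5 10 11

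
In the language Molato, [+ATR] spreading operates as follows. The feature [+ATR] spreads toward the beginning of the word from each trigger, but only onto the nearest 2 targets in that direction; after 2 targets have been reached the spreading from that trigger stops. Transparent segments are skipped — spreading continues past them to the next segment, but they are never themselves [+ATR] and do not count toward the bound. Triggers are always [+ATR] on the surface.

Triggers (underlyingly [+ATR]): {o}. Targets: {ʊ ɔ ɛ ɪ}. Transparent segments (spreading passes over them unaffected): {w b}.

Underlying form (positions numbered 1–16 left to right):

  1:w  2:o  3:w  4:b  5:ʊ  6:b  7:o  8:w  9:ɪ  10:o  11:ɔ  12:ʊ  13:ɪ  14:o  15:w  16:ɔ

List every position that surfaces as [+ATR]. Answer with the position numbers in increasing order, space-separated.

2 5 7 9 10 12 13 14

From /o/ at 2 leftward: 1 /w/ transparent; word edge.
From /o/ at 7 leftward: 6 /b/ transparent; 5 /ʊ/ → [+ATR]; 4 /b/ transparent; 3 /w/ transparent; 2 /o/ is itself a trigger — this domain ends here.
From /o/ at 10 leftward: 9 /ɪ/ → [+ATR]; 8 /w/ transparent; 7 /o/ is itself a trigger — this domain ends here.
From /o/ at 14 leftward: 13 /ɪ/ → [+ATR]; 12 /ʊ/ → [+ATR]; bound reached.
Targets with no active source: positions 11 16 stay [-ATR].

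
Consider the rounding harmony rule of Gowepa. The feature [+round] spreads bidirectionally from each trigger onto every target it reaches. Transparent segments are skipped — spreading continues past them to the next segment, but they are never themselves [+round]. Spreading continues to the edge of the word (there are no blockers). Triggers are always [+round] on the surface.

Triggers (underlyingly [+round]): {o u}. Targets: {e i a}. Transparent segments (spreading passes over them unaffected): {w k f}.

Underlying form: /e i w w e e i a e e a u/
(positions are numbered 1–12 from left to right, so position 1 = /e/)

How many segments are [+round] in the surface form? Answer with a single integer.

From /u/ at 12 rightward: word edge.
From /u/ at 12 leftward: 11 /a/ → [+round]; 10 /e/ → [+round]; 9 /e/ → [+round]; 8 /a/ → [+round]; 7 /i/ → [+round]; 6 /e/ → [+round]; 5 /e/ → [+round]; 4 /w/ transparent; 3 /w/ transparent; 2 /i/ → [+round]; 1 /e/ → [+round]; word edge.
[+round] positions on the surface: 1 2 5 6 7 8 9 10 11 12.

10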